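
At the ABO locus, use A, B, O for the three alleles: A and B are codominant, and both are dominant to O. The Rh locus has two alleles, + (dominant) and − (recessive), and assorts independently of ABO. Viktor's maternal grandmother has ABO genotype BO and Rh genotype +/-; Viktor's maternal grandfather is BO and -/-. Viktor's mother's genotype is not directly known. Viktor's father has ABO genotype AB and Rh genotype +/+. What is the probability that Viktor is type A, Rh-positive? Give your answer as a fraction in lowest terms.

1/4

Viktor's mother's ABO genotype from BO × BO: 1/4 BB, 1/2 BO, 1/4 OO.
Crossing each possibility with the father AB and summing P(type A): 1/4·0 + 1/2·1/4 + 1/4·1/2 = 1/4.
Similarly for Rh via the mother's Rh distribution: P(Rh+) = 1.
Independent loci: 1/4 × 1 = 1/4.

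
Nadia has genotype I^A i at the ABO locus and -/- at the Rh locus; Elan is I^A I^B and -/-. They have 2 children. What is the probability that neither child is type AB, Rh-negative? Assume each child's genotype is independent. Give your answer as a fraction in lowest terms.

9/16

ABO cross I^A i × I^A I^B → 1/2 A, 1/4 B, 1/4 AB.
Rh cross -/- × -/- → 1 Rh-; so P(type AB, Rh-negative) = 1/4 × 1 = 1/4 per child.
P(not type AB, Rh-negative) = 3/4 for one child; (3/4)^2 = 9/16.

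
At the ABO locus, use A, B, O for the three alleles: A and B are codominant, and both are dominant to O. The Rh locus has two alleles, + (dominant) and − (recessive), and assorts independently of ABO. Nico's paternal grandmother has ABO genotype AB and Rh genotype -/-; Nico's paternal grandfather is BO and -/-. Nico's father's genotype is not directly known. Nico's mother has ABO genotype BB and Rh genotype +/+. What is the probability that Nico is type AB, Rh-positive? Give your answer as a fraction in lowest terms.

1/4

Nico's father's ABO genotype from AB × BO: 1/4 AB, 1/4 AO, 1/4 BB, 1/4 BO.
Crossing each possibility with the mother BB and summing P(type AB): 1/4·1/2 + 1/4·1/2 + 1/4·0 + 1/4·0 = 1/4.
Similarly for Rh via the father's Rh distribution: P(Rh+) = 1.
Independent loci: 1/4 × 1 = 1/4.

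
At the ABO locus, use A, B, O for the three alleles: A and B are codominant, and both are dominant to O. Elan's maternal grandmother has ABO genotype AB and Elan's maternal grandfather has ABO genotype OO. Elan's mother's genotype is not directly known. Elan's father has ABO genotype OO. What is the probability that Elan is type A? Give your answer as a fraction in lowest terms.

Elan's mother's ABO genotype from AB × OO: 1/2 AO, 1/2 BO.
Crossing each possibility with the father OO and summing P(type A): 1/2·1/2 + 1/2·0 = 1/4.

1/4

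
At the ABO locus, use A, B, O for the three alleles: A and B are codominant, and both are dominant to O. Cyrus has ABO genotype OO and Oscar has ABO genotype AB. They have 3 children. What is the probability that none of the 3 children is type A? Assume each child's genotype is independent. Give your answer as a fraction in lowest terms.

ABO cross OO × AB → 1/2 A, 1/2 B.
So P(type A) = 1/2 per child.
P(not type A) = 1/2 for one child; (1/2)^3 = 1/8.

1/8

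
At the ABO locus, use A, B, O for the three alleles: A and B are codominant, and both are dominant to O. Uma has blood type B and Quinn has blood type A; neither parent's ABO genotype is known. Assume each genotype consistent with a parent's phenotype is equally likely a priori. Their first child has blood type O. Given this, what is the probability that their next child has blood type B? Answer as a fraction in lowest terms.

1/4

Possible genotypes: Uma ∈ {BB, BO}; Quinn ∈ {AA, AO}.
Weight each parental genotype pair by prior × P(type-O child):
  BO × AO: posterior weight 1; P(next child type B) = 1/4.
Weighted sum = 1/4.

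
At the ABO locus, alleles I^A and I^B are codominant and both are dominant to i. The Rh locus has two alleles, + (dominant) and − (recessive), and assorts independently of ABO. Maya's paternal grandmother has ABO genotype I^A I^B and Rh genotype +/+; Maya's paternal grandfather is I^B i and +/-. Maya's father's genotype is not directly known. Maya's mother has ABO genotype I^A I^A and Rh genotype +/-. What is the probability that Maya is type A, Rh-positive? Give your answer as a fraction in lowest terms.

7/16

Maya's father's ABO genotype from I^A I^B × I^B i: 1/4 I^A I^B, 1/4 I^A i, 1/4 I^B I^B, 1/4 I^B i.
Crossing each possibility with the mother I^A I^A and summing P(type A): 1/4·1/2 + 1/4·1 + 1/4·0 + 1/4·1/2 = 1/2.
Similarly for Rh via the father's Rh distribution: P(Rh+) = 7/8.
Independent loci: 1/2 × 7/8 = 7/16.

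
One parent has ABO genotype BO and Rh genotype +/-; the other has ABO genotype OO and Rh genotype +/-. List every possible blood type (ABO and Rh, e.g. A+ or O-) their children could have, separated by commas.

O+, O-, B+, B-

Gametes from BO × OO give offspring ABO genotypes BO, OO, i.e. phenotypes O, B.
Rh cross +/- × +/- → phenotypes Rh+, Rh-.
Combining independently: O+, O-, B+, B-.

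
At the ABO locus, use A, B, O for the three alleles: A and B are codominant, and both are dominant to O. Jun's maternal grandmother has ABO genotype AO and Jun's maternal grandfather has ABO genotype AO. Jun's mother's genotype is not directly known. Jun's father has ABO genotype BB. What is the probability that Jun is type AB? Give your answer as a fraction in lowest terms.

Jun's mother's ABO genotype from AO × AO: 1/4 AA, 1/2 AO, 1/4 OO.
Crossing each possibility with the father BB and summing P(type AB): 1/4·1 + 1/2·1/2 + 1/4·0 = 1/2.

1/2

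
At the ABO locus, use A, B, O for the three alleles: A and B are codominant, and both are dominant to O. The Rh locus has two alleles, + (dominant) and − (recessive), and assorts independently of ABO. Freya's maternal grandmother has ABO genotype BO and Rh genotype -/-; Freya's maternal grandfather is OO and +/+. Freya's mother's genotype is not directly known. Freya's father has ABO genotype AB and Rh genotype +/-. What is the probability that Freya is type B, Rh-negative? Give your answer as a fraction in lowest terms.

Freya's mother's ABO genotype from BO × OO: 1/2 BO, 1/2 OO.
Crossing each possibility with the father AB and summing P(type B): 1/2·1/2 + 1/2·1/2 = 1/2.
Similarly for Rh via the mother's Rh distribution: P(Rh-) = 1/4.
Independent loci: 1/2 × 1/4 = 1/8.

1/8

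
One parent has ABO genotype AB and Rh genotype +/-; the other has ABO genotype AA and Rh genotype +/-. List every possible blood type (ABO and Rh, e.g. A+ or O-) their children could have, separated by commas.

A+, A-, AB+, AB-

Gametes from AB × AA give offspring ABO genotypes AA, AB, i.e. phenotypes A, AB.
Rh cross +/- × +/- → phenotypes Rh+, Rh-.
Combining independently: A+, A-, AB+, AB-.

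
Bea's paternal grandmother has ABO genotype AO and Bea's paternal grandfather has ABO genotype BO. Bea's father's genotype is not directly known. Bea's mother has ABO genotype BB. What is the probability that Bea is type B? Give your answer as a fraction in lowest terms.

3/4

Bea's father's ABO genotype from AO × BO: 1/4 AB, 1/4 AO, 1/4 BO, 1/4 OO.
Crossing each possibility with the mother BB and summing P(type B): 1/4·1/2 + 1/4·1/2 + 1/4·1 + 1/4·1 = 3/4.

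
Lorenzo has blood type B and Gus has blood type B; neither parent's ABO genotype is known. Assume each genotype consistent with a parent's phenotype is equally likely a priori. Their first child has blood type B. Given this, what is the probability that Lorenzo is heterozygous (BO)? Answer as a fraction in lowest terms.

7/15

Possible genotypes: Lorenzo ∈ {BB, BO}; Gus ∈ {BB, BO}.
Weight each parental genotype pair by prior × P(type-B child):
  BB × BB: posterior weight 4/15.
  BB × BO: posterior weight 4/15.
  BO × BB: posterior weight 4/15.
  BO × BO: posterior weight 1/5.
Sum the posterior weight over pairs where Lorenzo is BO: 7/15.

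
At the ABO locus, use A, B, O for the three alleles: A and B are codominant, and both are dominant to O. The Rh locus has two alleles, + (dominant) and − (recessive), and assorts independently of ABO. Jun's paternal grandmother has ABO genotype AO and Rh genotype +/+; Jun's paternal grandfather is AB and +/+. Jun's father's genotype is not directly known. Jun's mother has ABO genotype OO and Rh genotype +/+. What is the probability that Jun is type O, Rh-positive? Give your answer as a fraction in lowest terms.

Jun's father's ABO genotype from AO × AB: 1/4 AA, 1/4 AB, 1/4 AO, 1/4 BO.
Crossing each possibility with the mother OO and summing P(type O): 1/4·0 + 1/4·0 + 1/4·1/2 + 1/4·1/2 = 1/4.
Similarly for Rh via the father's Rh distribution: P(Rh+) = 1.
Independent loci: 1/4 × 1 = 1/4.

1/4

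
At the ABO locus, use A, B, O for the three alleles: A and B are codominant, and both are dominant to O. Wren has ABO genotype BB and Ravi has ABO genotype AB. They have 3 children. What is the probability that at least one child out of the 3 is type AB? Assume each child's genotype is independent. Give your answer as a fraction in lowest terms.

ABO cross BB × AB → 1/2 B, 1/2 AB.
So P(type AB) = 1/2 per child.
P(none) = (1/2)^3 = 1/8; P(at least one) = 1 − 1/8 = 7/8.

7/8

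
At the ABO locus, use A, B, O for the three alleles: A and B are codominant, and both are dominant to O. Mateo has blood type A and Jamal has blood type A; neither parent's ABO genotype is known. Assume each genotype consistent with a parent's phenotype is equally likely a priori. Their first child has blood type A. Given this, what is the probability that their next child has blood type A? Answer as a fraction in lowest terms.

19/20

Possible genotypes: Mateo ∈ {AA, AO}; Jamal ∈ {AA, AO}.
Weight each parental genotype pair by prior × P(type-A child):
  AA × AA: posterior weight 4/15; P(next child type A) = 1.
  AA × AO: posterior weight 4/15; P(next child type A) = 1.
  AO × AA: posterior weight 4/15; P(next child type A) = 1.
  AO × AO: posterior weight 1/5; P(next child type A) = 3/4.
Weighted sum = 19/20.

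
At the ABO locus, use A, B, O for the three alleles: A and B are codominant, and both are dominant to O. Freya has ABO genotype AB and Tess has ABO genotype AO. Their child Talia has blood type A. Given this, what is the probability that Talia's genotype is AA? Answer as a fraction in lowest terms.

Cross AB × AO → 1/4 AA, 1/4 AB, 1/4 AO, 1/4 BO.
Type-A genotypes among offspring: AA (1/4), AO (1/4); total 1/2.
P(AA | type A) = (1/4) / (1/2) = 1/2.

1/2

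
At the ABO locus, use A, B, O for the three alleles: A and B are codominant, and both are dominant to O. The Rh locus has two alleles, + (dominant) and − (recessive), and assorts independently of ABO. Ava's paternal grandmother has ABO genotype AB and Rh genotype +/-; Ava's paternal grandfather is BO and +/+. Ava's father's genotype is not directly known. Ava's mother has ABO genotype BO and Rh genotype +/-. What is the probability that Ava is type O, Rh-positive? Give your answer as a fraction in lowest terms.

7/64

Ava's father's ABO genotype from AB × BO: 1/4 AB, 1/4 AO, 1/4 BB, 1/4 BO.
Crossing each possibility with the mother BO and summing P(type O): 1/4·0 + 1/4·1/4 + 1/4·0 + 1/4·1/4 = 1/8.
Similarly for Rh via the father's Rh distribution: P(Rh+) = 7/8.
Independent loci: 1/8 × 7/8 = 7/64.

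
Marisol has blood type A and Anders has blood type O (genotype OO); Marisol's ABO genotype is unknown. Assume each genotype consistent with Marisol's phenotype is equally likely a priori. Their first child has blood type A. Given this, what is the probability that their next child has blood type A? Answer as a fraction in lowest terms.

5/6

Possible genotypes: Marisol ∈ {AA, AO}; Anders ∈ {OO}.
Weight each parental genotype pair by prior × P(type-A child):
  AA × OO: posterior weight 2/3; P(next child type A) = 1.
  AO × OO: posterior weight 1/3; P(next child type A) = 1/2.
Weighted sum = 5/6.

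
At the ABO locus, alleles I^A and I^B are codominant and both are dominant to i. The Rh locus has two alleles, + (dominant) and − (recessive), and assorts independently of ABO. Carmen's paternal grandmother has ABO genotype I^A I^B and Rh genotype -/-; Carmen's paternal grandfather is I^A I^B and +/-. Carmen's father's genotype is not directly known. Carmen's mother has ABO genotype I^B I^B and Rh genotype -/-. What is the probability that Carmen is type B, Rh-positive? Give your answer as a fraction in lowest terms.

1/8

Carmen's father's ABO genotype from I^A I^B × I^A I^B: 1/4 I^A I^A, 1/2 I^A I^B, 1/4 I^B I^B.
Crossing each possibility with the mother I^B I^B and summing P(type B): 1/4·0 + 1/2·1/2 + 1/4·1 = 1/2.
Similarly for Rh via the father's Rh distribution: P(Rh+) = 1/4.
Independent loci: 1/2 × 1/4 = 1/8.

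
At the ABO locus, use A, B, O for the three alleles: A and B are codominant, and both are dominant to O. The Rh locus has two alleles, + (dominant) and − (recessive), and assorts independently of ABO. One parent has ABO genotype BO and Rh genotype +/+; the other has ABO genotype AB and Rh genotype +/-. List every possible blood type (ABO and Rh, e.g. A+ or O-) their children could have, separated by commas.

Gametes from BO × AB give offspring ABO genotypes AB, AO, BB, BO, i.e. phenotypes A, B, AB.
Rh cross +/+ × +/- → phenotypes Rh+.
Combining independently: A+, B+, AB+.

A+, B+, AB+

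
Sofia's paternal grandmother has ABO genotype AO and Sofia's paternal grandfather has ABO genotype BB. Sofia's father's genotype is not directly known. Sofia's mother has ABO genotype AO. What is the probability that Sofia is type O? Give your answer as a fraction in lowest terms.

Sofia's father's ABO genotype from AO × BB: 1/2 AB, 1/2 BO.
Crossing each possibility with the mother AO and summing P(type O): 1/2·0 + 1/2·1/4 = 1/8.

1/8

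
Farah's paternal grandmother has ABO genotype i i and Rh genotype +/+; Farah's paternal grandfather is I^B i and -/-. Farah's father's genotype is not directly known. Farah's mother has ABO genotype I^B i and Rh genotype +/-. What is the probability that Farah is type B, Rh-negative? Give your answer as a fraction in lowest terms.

5/32

Farah's father's ABO genotype from i i × I^B i: 1/2 I^B i, 1/2 i i.
Crossing each possibility with the mother I^B i and summing P(type B): 1/2·3/4 + 1/2·1/2 = 5/8.
Similarly for Rh via the father's Rh distribution: P(Rh-) = 1/4.
Independent loci: 5/8 × 1/4 = 5/32.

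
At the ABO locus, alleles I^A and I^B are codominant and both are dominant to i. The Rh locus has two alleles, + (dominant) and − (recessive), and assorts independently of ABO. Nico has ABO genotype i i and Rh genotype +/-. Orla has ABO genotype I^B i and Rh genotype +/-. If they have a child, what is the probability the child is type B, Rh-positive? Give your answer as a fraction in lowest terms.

ABO cross i i × I^B i → offspring phenotypes: 1/2 O, 1/2 B.
Rh cross +/- × +/- → 3/4 Rh+, 1/4 Rh-.
Independent loci: P(type B, Rh-positive) = 1/2 × 3/4 = 3/8.

3/8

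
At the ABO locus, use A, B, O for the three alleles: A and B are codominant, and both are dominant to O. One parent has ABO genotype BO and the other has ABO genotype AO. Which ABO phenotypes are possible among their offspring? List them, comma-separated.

O, A, B, AB

Gametes from BO × AO give offspring ABO genotypes AB, AO, BO, OO, i.e. phenotypes O, A, B, AB.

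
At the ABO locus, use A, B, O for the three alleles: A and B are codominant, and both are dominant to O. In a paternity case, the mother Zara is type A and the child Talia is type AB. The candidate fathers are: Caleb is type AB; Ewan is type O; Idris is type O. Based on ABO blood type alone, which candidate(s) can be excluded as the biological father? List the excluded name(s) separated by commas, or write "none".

A candidate is excluded only if no genotype consistent with his phenotype could produce a type AB child with a type A mother.
Ewan (type O): no genotype consistent with that phenotype can produce a type-AB child with a type-A mother.
Idris (type O): no genotype consistent with that phenotype can produce a type-AB child with a type-A mother.

Ewan, Idris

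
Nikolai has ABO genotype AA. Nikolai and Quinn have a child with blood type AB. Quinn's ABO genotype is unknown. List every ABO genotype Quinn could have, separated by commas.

For each candidate genotype of Quinn, check whether crossing it with AA can produce every observed child phenotype.
  AA → possible child types {A} ✗
  AB → possible child types {A, AB} ✓
  AO → possible child types {A} ✗
  BB → possible child types {AB} ✓
  BO → possible child types {A, AB} ✓
  OO → possible child types {A} ✗

AB, BB, BO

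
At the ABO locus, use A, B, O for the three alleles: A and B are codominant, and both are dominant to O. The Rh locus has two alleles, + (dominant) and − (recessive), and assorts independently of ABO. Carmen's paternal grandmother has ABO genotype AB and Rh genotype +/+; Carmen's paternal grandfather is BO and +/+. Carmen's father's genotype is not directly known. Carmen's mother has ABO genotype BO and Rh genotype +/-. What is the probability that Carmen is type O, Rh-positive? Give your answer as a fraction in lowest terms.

1/8

Carmen's father's ABO genotype from AB × BO: 1/4 AB, 1/4 AO, 1/4 BB, 1/4 BO.
Crossing each possibility with the mother BO and summing P(type O): 1/4·0 + 1/4·1/4 + 1/4·0 + 1/4·1/4 = 1/8.
Similarly for Rh via the father's Rh distribution: P(Rh+) = 1.
Independent loci: 1/8 × 1 = 1/8.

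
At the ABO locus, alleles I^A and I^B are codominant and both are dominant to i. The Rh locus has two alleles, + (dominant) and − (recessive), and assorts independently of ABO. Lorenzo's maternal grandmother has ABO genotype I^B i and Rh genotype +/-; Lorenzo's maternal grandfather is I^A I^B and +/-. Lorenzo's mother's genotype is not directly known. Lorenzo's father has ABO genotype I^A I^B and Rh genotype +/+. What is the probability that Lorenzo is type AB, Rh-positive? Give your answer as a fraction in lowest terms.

Lorenzo's mother's ABO genotype from I^B i × I^A I^B: 1/4 I^A I^B, 1/4 I^A i, 1/4 I^B I^B, 1/4 I^B i.
Crossing each possibility with the father I^A I^B and summing P(type AB): 1/4·1/2 + 1/4·1/4 + 1/4·1/2 + 1/4·1/4 = 3/8.
Similarly for Rh via the mother's Rh distribution: P(Rh+) = 1.
Independent loci: 3/8 × 1 = 3/8.

3/8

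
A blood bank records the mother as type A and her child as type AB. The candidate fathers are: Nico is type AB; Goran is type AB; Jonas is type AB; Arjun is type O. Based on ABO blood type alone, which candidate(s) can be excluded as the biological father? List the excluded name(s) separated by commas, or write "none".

A candidate is excluded only if no genotype consistent with his phenotype could produce a type AB child with a type A mother.
Arjun (type O): no genotype consistent with that phenotype can produce a type-AB child with a type-A mother.

Arjun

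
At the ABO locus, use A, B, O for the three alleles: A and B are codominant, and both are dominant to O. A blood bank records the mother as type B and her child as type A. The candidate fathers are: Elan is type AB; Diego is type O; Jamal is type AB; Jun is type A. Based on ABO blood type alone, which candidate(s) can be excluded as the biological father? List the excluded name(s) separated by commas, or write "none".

Diego

A candidate is excluded only if no genotype consistent with his phenotype could produce a type A child with a type B mother.
Diego (type O): no genotype consistent with that phenotype can produce a type-A child with a type-B mother.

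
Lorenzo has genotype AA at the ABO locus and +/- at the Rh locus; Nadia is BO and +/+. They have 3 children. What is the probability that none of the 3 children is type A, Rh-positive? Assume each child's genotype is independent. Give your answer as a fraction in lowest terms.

1/8

ABO cross AA × BO → 1/2 A, 1/2 AB.
Rh cross +/- × +/+ → 1 Rh+; so P(type A, Rh-positive) = 1/2 × 1 = 1/2 per child.
P(not type A, Rh-positive) = 1/2 for one child; (1/2)^3 = 1/8.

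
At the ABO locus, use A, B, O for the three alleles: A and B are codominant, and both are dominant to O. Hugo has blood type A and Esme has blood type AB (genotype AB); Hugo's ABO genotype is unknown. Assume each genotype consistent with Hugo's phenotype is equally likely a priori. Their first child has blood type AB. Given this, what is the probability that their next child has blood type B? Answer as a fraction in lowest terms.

1/12

Possible genotypes: Hugo ∈ {AA, AO}; Esme ∈ {AB}.
Weight each parental genotype pair by prior × P(type-AB child):
  AA × AB: posterior weight 2/3; P(next child type B) = 0.
  AO × AB: posterior weight 1/3; P(next child type B) = 1/4.
Weighted sum = 1/12.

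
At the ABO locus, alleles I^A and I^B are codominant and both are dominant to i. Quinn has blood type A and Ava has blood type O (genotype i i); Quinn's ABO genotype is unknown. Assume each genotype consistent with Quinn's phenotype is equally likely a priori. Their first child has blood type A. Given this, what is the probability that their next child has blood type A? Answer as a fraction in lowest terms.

Possible genotypes: Quinn ∈ {I^A I^A, I^A i}; Ava ∈ {i i}.
Weight each parental genotype pair by prior × P(type-A child):
  I^A I^A × i i: posterior weight 2/3; P(next child type A) = 1.
  I^A i × i i: posterior weight 1/3; P(next child type A) = 1/2.
Weighted sum = 5/6.

5/6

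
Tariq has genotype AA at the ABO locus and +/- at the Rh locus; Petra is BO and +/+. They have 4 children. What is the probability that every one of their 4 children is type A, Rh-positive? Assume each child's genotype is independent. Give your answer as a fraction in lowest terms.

1/16

ABO cross AA × BO → 1/2 A, 1/2 AB.
Rh cross +/- × +/+ → 1 Rh+; so P(type A, Rh-positive) = 1/2 × 1 = 1/2 per child.
All 4 independent: (1/2)^4 = 1/16.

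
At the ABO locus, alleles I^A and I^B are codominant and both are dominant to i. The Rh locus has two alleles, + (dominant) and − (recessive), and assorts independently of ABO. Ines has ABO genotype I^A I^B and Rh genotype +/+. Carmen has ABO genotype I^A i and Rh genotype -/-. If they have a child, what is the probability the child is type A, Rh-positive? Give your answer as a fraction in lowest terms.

1/2

ABO cross I^A I^B × I^A i → offspring phenotypes: 1/2 A, 1/4 B, 1/4 AB.
Rh cross +/+ × -/- → 1 Rh+.
Independent loci: P(type A, Rh-positive) = 1/2 × 1 = 1/2.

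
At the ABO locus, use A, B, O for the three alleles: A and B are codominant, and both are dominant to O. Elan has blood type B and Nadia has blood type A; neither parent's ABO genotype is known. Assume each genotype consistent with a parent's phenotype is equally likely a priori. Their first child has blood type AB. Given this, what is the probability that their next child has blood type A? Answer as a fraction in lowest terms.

5/36

Possible genotypes: Elan ∈ {BB, BO}; Nadia ∈ {AA, AO}.
Weight each parental genotype pair by prior × P(type-AB child):
  BB × AA: posterior weight 4/9; P(next child type A) = 0.
  BB × AO: posterior weight 2/9; P(next child type A) = 0.
  BO × AA: posterior weight 2/9; P(next child type A) = 1/2.
  BO × AO: posterior weight 1/9; P(next child type A) = 1/4.
Weighted sum = 5/36.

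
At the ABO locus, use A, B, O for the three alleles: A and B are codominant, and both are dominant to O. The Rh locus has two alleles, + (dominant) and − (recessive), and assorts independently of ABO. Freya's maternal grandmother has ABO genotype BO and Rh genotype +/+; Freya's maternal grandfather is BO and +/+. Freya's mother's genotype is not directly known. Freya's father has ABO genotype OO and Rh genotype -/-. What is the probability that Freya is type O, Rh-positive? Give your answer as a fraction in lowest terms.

1/2

Freya's mother's ABO genotype from BO × BO: 1/4 BB, 1/2 BO, 1/4 OO.
Crossing each possibility with the father OO and summing P(type O): 1/4·0 + 1/2·1/2 + 1/4·1 = 1/2.
Similarly for Rh via the mother's Rh distribution: P(Rh+) = 1.
Independent loci: 1/2 × 1 = 1/2.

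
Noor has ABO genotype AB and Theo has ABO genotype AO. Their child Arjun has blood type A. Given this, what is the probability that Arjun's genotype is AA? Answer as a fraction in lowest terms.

1/2

Cross AB × AO → 1/4 AA, 1/4 AB, 1/4 AO, 1/4 BO.
Type-A genotypes among offspring: AA (1/4), AO (1/4); total 1/2.
P(AA | type A) = (1/4) / (1/2) = 1/2.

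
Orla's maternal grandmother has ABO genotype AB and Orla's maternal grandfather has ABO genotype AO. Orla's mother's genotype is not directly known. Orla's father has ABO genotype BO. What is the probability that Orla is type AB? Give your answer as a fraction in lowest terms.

Orla's mother's ABO genotype from AB × AO: 1/4 AA, 1/4 AB, 1/4 AO, 1/4 BO.
Crossing each possibility with the father BO and summing P(type AB): 1/4·1/2 + 1/4·1/4 + 1/4·1/4 + 1/4·0 = 1/4.

1/4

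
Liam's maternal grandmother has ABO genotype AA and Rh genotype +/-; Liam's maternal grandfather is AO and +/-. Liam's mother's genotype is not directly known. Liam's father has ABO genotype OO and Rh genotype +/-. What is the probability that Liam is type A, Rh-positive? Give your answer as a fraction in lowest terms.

9/16

Liam's mother's ABO genotype from AA × AO: 1/2 AA, 1/2 AO.
Crossing each possibility with the father OO and summing P(type A): 1/2·1 + 1/2·1/2 = 3/4.
Similarly for Rh via the mother's Rh distribution: P(Rh+) = 3/4.
Independent loci: 3/4 × 3/4 = 9/16.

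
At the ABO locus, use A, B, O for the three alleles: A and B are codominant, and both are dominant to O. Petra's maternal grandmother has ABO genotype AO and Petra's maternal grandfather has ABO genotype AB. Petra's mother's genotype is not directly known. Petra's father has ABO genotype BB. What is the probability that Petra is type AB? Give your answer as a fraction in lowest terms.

1/2

Petra's mother's ABO genotype from AO × AB: 1/4 AA, 1/4 AB, 1/4 AO, 1/4 BO.
Crossing each possibility with the father BB and summing P(type AB): 1/4·1 + 1/4·1/2 + 1/4·1/2 + 1/4·0 = 1/2.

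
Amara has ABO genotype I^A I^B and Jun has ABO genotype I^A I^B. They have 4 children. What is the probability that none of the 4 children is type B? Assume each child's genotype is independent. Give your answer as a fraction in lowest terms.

81/256

ABO cross I^A I^B × I^A I^B → 1/4 A, 1/4 B, 1/2 AB.
So P(type B) = 1/4 per child.
P(not type B) = 3/4 for one child; (3/4)^4 = 81/256.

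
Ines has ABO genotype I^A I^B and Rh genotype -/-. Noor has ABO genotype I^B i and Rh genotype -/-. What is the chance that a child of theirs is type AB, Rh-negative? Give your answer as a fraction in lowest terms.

1/4

ABO cross I^A I^B × I^B i → offspring phenotypes: 1/4 A, 1/2 B, 1/4 AB.
Rh cross -/- × -/- → 1 Rh-.
Independent loci: P(type AB, Rh-negative) = 1/4 × 1 = 1/4.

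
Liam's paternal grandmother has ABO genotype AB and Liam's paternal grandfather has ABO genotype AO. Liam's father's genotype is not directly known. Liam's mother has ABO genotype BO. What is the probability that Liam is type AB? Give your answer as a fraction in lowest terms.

Liam's father's ABO genotype from AB × AO: 1/4 AA, 1/4 AB, 1/4 AO, 1/4 BO.
Crossing each possibility with the mother BO and summing P(type AB): 1/4·1/2 + 1/4·1/4 + 1/4·1/4 + 1/4·0 = 1/4.

1/4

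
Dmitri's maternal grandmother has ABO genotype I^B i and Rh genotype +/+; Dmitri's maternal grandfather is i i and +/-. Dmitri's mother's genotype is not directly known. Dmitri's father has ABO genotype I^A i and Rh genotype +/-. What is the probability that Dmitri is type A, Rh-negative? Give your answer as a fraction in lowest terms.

3/64

Dmitri's mother's ABO genotype from I^B i × i i: 1/2 I^B i, 1/2 i i.
Crossing each possibility with the father I^A i and summing P(type A): 1/2·1/4 + 1/2·1/2 = 3/8.
Similarly for Rh via the mother's Rh distribution: P(Rh-) = 1/8.
Independent loci: 3/8 × 1/8 = 3/64.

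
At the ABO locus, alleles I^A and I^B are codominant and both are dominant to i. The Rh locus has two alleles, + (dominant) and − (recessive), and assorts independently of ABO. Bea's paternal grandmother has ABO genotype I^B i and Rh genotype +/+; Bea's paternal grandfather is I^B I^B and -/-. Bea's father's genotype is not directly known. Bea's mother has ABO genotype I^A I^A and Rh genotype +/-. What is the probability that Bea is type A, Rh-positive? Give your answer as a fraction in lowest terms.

Bea's father's ABO genotype from I^B i × I^B I^B: 1/2 I^B I^B, 1/2 I^B i.
Crossing each possibility with the mother I^A I^A and summing P(type A): 1/2·0 + 1/2·1/2 = 1/4.
Similarly for Rh via the father's Rh distribution: P(Rh+) = 3/4.
Independent loci: 1/4 × 3/4 = 3/16.

3/16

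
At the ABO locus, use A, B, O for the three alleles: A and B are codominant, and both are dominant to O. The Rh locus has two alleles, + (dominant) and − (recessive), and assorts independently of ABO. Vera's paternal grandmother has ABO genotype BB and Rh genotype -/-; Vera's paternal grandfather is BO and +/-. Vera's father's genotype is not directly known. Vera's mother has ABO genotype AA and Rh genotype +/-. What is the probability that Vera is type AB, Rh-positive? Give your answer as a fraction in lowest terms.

15/32

Vera's father's ABO genotype from BB × BO: 1/2 BB, 1/2 BO.
Crossing each possibility with the mother AA and summing P(type AB): 1/2·1 + 1/2·1/2 = 3/4.
Similarly for Rh via the father's Rh distribution: P(Rh+) = 5/8.
Independent loci: 3/4 × 5/8 = 15/32.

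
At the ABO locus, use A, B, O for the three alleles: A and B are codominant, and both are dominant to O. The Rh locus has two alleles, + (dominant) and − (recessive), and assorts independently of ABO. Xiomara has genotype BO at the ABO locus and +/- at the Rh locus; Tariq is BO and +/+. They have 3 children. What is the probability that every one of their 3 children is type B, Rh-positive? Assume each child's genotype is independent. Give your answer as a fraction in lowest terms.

27/64

ABO cross BO × BO → 1/4 O, 3/4 B.
Rh cross +/- × +/+ → 1 Rh+; so P(type B, Rh-positive) = 3/4 × 1 = 3/4 per child.
All 3 independent: (3/4)^3 = 27/64.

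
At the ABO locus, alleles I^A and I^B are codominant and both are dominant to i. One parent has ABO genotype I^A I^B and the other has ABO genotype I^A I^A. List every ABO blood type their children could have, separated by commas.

A, AB

Gametes from I^A I^B × I^A I^A give offspring ABO genotypes I^A I^A, I^A I^B, i.e. phenotypes A, AB.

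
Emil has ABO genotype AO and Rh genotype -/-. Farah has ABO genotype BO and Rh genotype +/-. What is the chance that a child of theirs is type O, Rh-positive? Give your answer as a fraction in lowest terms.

1/8

ABO cross AO × BO → offspring phenotypes: 1/4 O, 1/4 A, 1/4 B, 1/4 AB.
Rh cross -/- × +/- → 1/2 Rh+, 1/2 Rh-.
Independent loci: P(type O, Rh-positive) = 1/4 × 1/2 = 1/8.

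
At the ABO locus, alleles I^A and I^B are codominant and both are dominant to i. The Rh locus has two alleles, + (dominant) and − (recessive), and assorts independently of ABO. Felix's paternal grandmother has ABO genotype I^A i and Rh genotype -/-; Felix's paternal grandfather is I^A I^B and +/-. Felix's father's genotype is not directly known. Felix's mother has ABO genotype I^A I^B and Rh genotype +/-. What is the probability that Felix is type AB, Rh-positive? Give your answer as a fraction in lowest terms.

15/64

Felix's father's ABO genotype from I^A i × I^A I^B: 1/4 I^A I^A, 1/4 I^A I^B, 1/4 I^A i, 1/4 I^B i.
Crossing each possibility with the mother I^A I^B and summing P(type AB): 1/4·1/2 + 1/4·1/2 + 1/4·1/4 + 1/4·1/4 = 3/8.
Similarly for Rh via the father's Rh distribution: P(Rh+) = 5/8.
Independent loci: 3/8 × 5/8 = 15/64.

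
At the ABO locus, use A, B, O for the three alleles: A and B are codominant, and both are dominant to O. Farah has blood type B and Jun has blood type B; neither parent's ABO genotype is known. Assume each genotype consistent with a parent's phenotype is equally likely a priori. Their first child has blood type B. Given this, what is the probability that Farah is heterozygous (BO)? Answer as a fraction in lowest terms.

Possible genotypes: Farah ∈ {BB, BO}; Jun ∈ {BB, BO}.
Weight each parental genotype pair by prior × P(type-B child):
  BB × BB: posterior weight 4/15.
  BB × BO: posterior weight 4/15.
  BO × BB: posterior weight 4/15.
  BO × BO: posterior weight 1/5.
Sum the posterior weight over pairs where Farah is BO: 7/15.

7/15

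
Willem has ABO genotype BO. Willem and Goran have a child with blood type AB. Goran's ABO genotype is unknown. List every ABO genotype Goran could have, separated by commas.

AA, AB, AO

For each candidate genotype of Goran, check whether crossing it with BO can produce every observed child phenotype.
  AA → possible child types {A, AB} ✓
  AB → possible child types {A, B, AB} ✓
  AO → possible child types {O, A, B, AB} ✓
  BB → possible child types {B} ✗
  BO → possible child types {O, B} ✗
  OO → possible child types {O, B} ✗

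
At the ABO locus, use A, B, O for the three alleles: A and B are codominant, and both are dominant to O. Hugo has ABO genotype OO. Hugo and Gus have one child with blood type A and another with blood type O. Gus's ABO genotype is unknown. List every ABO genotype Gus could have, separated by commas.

AO

For each candidate genotype of Gus, check whether crossing it with OO can produce every observed child phenotype.
  AA → possible child types {A} ✗
  AB → possible child types {A, B} ✗
  AO → possible child types {O, A} ✓
  BB → possible child types {B} ✗
  BO → possible child types {O, B} ✗
  OO → possible child types {O} ✗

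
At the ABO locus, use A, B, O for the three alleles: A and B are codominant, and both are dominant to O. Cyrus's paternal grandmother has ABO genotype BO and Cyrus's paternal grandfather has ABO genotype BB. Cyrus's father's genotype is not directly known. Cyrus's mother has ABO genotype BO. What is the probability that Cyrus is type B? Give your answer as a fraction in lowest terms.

7/8

Cyrus's father's ABO genotype from BO × BB: 1/2 BB, 1/2 BO.
Crossing each possibility with the mother BO and summing P(type B): 1/2·1 + 1/2·3/4 = 7/8.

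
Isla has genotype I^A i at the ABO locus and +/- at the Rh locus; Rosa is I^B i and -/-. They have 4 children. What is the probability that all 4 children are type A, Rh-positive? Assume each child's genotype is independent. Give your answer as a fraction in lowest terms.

1/4096

ABO cross I^A i × I^B i → 1/4 O, 1/4 A, 1/4 B, 1/4 AB.
Rh cross +/- × -/- → 1/2 Rh+, 1/2 Rh-; so P(type A, Rh-positive) = 1/4 × 1/2 = 1/8 per child.
All 4 independent: (1/8)^4 = 1/4096.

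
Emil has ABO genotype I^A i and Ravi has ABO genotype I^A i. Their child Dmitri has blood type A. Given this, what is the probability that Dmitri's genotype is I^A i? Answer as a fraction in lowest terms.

2/3

Cross I^A i × I^A i → 1/4 I^A I^A, 1/2 I^A i, 1/4 i i.
Type-A genotypes among offspring: I^A I^A (1/4), I^A i (1/2); total 3/4.
P(I^A i | type A) = (1/2) / (3/4) = 2/3.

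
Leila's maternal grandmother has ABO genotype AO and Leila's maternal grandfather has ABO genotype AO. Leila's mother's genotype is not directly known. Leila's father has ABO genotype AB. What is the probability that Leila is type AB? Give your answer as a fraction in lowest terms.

1/4

Leila's mother's ABO genotype from AO × AO: 1/4 AA, 1/2 AO, 1/4 OO.
Crossing each possibility with the father AB and summing P(type AB): 1/4·1/2 + 1/2·1/4 + 1/4·0 = 1/4.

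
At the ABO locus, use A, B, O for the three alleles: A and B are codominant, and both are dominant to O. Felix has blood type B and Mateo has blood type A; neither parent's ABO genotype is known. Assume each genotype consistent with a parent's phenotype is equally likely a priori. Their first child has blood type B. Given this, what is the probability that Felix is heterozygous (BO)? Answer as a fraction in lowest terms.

Possible genotypes: Felix ∈ {BB, BO}; Mateo ∈ {AA, AO}.
Weight each parental genotype pair by prior × P(type-B child):
  BB × AO: posterior weight 2/3.
  BO × AO: posterior weight 1/3.
Sum the posterior weight over pairs where Felix is BO: 1/3.

1/3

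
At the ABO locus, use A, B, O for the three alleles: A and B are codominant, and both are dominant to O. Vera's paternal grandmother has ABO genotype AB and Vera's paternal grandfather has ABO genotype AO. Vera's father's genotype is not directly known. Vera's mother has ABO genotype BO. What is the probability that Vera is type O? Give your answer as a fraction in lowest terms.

1/8

Vera's father's ABO genotype from AB × AO: 1/4 AA, 1/4 AB, 1/4 AO, 1/4 BO.
Crossing each possibility with the mother BO and summing P(type O): 1/4·0 + 1/4·0 + 1/4·1/4 + 1/4·1/4 = 1/8.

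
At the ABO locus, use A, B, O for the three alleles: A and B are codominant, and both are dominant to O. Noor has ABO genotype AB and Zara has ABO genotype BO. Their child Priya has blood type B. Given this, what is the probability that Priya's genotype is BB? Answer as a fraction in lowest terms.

Cross AB × BO → 1/4 AB, 1/4 AO, 1/4 BB, 1/4 BO.
Type-B genotypes among offspring: BB (1/4), BO (1/4); total 1/2.
P(BB | type B) = (1/4) / (1/2) = 1/2.

1/2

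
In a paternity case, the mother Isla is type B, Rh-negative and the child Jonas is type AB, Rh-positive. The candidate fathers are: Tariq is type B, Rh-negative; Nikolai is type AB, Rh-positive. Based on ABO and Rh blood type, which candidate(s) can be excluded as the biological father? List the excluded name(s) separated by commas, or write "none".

Tariq

A candidate is excluded only if no genotype consistent with his phenotype could produce a type AB, Rh-positive child with a type B, Rh-negative mother.
Tariq (type B, Rh-): no genotype consistent with that phenotype can produce a type-AB Rh+ child with a type-B mother.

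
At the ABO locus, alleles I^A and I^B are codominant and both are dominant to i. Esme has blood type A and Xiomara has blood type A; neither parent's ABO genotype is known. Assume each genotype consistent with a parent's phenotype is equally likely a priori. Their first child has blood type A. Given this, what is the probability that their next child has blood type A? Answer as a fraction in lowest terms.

Possible genotypes: Esme ∈ {I^A I^A, I^A i}; Xiomara ∈ {I^A I^A, I^A i}.
Weight each parental genotype pair by prior × P(type-A child):
  I^A I^A × I^A I^A: posterior weight 4/15; P(next child type A) = 1.
  I^A I^A × I^A i: posterior weight 4/15; P(next child type A) = 1.
  I^A i × I^A I^A: posterior weight 4/15; P(next child type A) = 1.
  I^A i × I^A i: posterior weight 1/5; P(next child type A) = 3/4.
Weighted sum = 19/20.

19/20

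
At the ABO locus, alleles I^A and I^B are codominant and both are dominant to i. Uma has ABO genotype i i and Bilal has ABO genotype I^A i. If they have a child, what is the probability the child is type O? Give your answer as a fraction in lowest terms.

1/2

ABO cross i i × I^A i → offspring phenotypes: 1/2 O, 1/2 A.
So P(type O) = 1/2.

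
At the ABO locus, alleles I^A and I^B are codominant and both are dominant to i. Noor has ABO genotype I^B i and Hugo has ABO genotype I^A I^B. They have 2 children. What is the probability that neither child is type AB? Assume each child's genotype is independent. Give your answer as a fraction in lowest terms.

ABO cross I^B i × I^A I^B → 1/4 A, 1/2 B, 1/4 AB.
So P(type AB) = 1/4 per child.
P(not type AB) = 3/4 for one child; (3/4)^2 = 9/16.

9/16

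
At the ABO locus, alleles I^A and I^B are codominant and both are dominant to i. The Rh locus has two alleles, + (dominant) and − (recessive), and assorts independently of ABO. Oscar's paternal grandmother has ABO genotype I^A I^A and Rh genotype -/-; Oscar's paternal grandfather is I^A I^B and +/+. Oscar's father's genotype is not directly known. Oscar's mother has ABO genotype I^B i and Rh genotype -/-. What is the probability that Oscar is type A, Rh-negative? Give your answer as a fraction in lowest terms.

Oscar's father's ABO genotype from I^A I^A × I^A I^B: 1/2 I^A I^A, 1/2 I^A I^B.
Crossing each possibility with the mother I^B i and summing P(type A): 1/2·1/2 + 1/2·1/4 = 3/8.
Similarly for Rh via the father's Rh distribution: P(Rh-) = 1/2.
Independent loci: 3/8 × 1/2 = 3/16.

3/16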